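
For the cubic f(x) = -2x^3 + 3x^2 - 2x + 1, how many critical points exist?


Find where f'(x) = 0:
f(x) = -2x^3 + 3x^2 - 2x + 1
f'(x) = -6x^2 + 6x - 2
This is a quadratic in x. Use the discriminant to count real roots.
Discriminant = (6)^2 - 4 * (-6) * (-2)
= 36 - 48
= -12
Since discriminant < 0, f'(x) = 0 has no real solutions.
Number of critical points: 0

0


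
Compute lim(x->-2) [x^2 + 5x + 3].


Since polynomials are continuous, we use direct substitution.
lim(x->-2) of x^2 + 5x + 3
= 1 * (-2)^2 + 5 * (-2) + 3
= 4 - 10 + 3
= -3

-3


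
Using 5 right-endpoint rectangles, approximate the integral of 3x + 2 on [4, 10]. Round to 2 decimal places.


Right Riemann sum uses right endpoints of each subinterval.
Interval: [4, 10], n = 5
dx = (10 - 4) / 5 = 6/5
Right endpoints: [26/5, 32/5, 38/5, 44/5, 10]
f values: [88/5, 106/5, 124/5, 142/5, 32]
Sum = dx * (sum of f values)
= 6/5 * 124
= 744/5 = 148.80

148.80


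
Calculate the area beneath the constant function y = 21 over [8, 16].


The area under a constant function y = 21 is a rectangle.
Width = 16 - 8 = 8
Height = 21
Area = width * height
= 8 * 21
= 168

168


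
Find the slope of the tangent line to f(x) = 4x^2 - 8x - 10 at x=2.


The slope of the tangent line equals f'(x) at the point.
f(x) = 4x^2 - 8x - 10
f'(x) = 8x - 8
At x = 2:
f'(2) = 8 * 2 - 8
= 16 - 8
= 8

8


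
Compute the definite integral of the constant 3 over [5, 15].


The integral of a constant k over [a, b] equals k * (b - a).
integral from 5 to 15 of 3 dx
= 3 * (15 - 5)
= 3 * 10
= 30

30


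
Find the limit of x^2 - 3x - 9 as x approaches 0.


Since polynomials are continuous, we use direct substitution.
lim(x->0) of x^2 - 3x - 9
= 1 * 0^2 - 3 * 0 - 9
= 0 + 0 - 9
= -9

-9


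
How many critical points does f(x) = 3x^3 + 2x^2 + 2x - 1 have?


Find where f'(x) = 0:
f(x) = 3x^3 + 2x^2 + 2x - 1
f'(x) = 9x^2 + 4x + 2
This is a quadratic in x. Use the discriminant to count real roots.
Discriminant = (4)^2 - 4 * 9 * 2
= 16 - 72
= -56
Since discriminant < 0, f'(x) = 0 has no real solutions.
Number of critical points: 0

0


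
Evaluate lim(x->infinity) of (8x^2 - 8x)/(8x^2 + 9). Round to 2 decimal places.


For limits at infinity with equal-degree polynomials,
we compare leading coefficients.
Numerator leading term: 8x^2
Denominator leading term: 8x^2
Divide both by x^2:
lim = (8 - 8/x) / (8 + 9/x^2)
As x -> infinity, the 1/x and 1/x^2 terms vanish:
= 8/8 = 1 = 1.00

1.00


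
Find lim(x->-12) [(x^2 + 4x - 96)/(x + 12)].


Direct substitution gives 0/0, so we factor the numerator.
Factor: (x^2 + 4x - 96) = (x + 12)(x - 8)
Cancel the common factor (x + 12):
(x^2 + 4x - 96)/(x + 12) = (x - 8)
Now substitute x = -12:
= (-12) - (8) = -20

-20


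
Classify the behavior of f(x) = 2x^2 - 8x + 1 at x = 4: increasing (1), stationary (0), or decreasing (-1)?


Compute f'(x) to determine behavior:
f'(x) = 4x - 8
f'(4) = 4 * 4 - 8
= 16 - 8
= 8
Since f'(4) > 0, the function is increasing (1)

1


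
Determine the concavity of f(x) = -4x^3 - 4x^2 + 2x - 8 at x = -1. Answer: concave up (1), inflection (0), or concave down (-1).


Concavity is determined by the sign of f''(x).
f(x) = -4x^3 - 4x^2 + 2x - 8
f'(x) = -12x^2 - 8x + 2
f''(x) = -24x - 8
f''(-1) = -24 * (-1) - 8
= 24 - 8
= 16
Since f''(-1) > 0, the function is concave up (1)

1


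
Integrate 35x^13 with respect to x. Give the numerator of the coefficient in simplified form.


Apply the power rule for integration:
integral of ax^n dx = a/(n+1) * x^(n+1) + C
integral of 35x^13 dx
= 35/14 * x^14 + C
= 5/2 * x^14 + C
The coefficient in lowest terms is 5/2, and its numerator is 5

5


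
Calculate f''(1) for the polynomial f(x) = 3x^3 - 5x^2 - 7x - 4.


First derivative:
f'(x) = 9x^2 - 10x - 7
Second derivative:
f''(x) = 18x - 10
Substitute x = 1:
f''(1) = 18 * 1 - 10
= 18 - 10
= 8

8


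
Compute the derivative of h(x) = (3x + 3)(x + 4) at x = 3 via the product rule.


Let u(x) = 3x + 3 and v(x) = x + 4
u'(x) = 3
v'(x) = 1
Product rule: h'(x) = u'(x)*v(x) + u(x)*v'(x)
= 3 * (x + 4) + (3x + 3) * 1
At x = 3:
u(3) = 3 * 3 + 3 = 12
v(3) = 1 * 3 + 4 = 7
h'(3) = 3 * 7 + 12 * 1
= 21 + 12
= 33

33


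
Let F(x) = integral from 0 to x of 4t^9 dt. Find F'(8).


By the Fundamental Theorem of Calculus (Part 1):
If F(x) = integral from 0 to x of f(t) dt, then F'(x) = f(x)
Here f(t) = 4t^9
So F'(x) = 4x^9
Evaluate at x = 8:
F'(8) = 4 * 8^9
= 4 * 134217728
= 536870912

536870912


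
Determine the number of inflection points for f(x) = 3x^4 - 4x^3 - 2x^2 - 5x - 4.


Inflection points occur where f''(x) = 0 and concavity changes.
f(x) = 3x^4 - 4x^3 - 2x^2 - 5x - 4
f'(x) = 12x^3 - 12x^2 - 4x - 5
f''(x) = 36x^2 - 24x - 4
This is a quadratic in x. Use the discriminant to count real roots.
Discriminant = (-24)^2 - 4 * 36 * (-4)
= 576 - (-576)
= 1152
Since discriminant > 0, f''(x) = 0 has 2 distinct real solutions.
A quadratic with two distinct real roots changes sign at each root, so concavity changes at both.
Number of inflection points: 2

2


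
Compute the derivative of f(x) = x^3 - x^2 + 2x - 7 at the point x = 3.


Differentiate f(x) = x^3 - x^2 + 2x - 7 term by term:
f'(x) = 3x^2 - 2x + 2
Substitute x = 3:
f'(3) = 3 * 3^2 - 2 * 3 + 2
= 27 - 6 + 2
= 23

23


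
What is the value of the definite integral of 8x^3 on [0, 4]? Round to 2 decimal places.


Find the antiderivative of 8x^3:
F(x) = 8/4 * x^4
Apply the Fundamental Theorem of Calculus:
F(4) - F(0)
= 8/4 * 4^4 - 8/4 * 0^4
= 8/4 * (256 - 0)
= 8/4 * 256
= 512 = 512.00

512.00


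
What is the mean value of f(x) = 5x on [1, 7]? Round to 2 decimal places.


Average value = 1/(b-a) * integral from a to b of f(x) dx
First compute the integral of 5x:
F(x) = (5/2)x^2
F(7) = 5/2 * 49 + 0 * 7 = 245/2
F(1) = 5/2 * 1 + 0 * 1 = 5/2
Integral = 245/2 - 5/2 = 120
Average = 120 / (7 - 1) = 120 / 6
= 20 = 20.00

20.00


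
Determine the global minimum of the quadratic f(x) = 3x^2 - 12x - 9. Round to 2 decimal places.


For a quadratic f(x) = ax^2 + bx + c with a > 0, the minimum is at the vertex.
Vertex x-coordinate: x = -b/(2a)
x = -(-12) / (2 * 3)
x = 12/6 = 2
Substitute back to find the minimum value:
f(2) = 3 * 2^2 - 12 * 2 - 9
= 12 - 24 - 9
= -21 = -21.00

-21.00


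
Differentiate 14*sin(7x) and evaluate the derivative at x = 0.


Apply the chain rule to differentiate 14*sin(7x):
d/dx [14*sin(7x)]
= 14 * cos(7x) * d/dx(7x)
= 14 * 7 * cos(7x)
= 98 * cos(7x)
Evaluate at x = 0:
= 98 * cos(0)
= 98 * 1
= 98

98


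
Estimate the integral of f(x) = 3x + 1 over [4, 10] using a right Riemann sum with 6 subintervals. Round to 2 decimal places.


Right Riemann sum uses right endpoints of each subinterval.
Interval: [4, 10], n = 6
dx = (10 - 4) / 6 = 1
Right endpoints: [5, 6, 7, 8, 9, 10]
f values: [16, 19, 22, 25, 28, 31]
Sum = dx * (sum of f values)
= 1 * 141
= 141 = 141.00

141.00


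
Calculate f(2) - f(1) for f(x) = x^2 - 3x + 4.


Net change = f(b) - f(a)
f(x) = x^2 - 3x + 4
Compute f(2):
f(2) = 1 * 2^2 - 3 * 2 + 4
= 4 - 6 + 4
= 2
Compute f(1):
f(1) = 1 * 1^2 - 3 * 1 + 4
= 1 - 3 + 4
= 2
Net change = 2 - 2 = 0

0


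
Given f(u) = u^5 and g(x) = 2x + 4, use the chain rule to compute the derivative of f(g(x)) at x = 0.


Using the chain rule: (f(g(x)))' = f'(g(x)) * g'(x)
First, find g(0):
g(0) = 2 * 0 + 4 = 4
Next, f'(u) = 5u^4
And g'(x) = 2
So f'(g(0)) * g'(0)
= 5 * 4^4 * 2
= 5 * 256 * 2
= 2560

2560


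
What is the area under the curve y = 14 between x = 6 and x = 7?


The area under a constant function y = 14 is a rectangle.
Width = 7 - 6 = 1
Height = 14
Area = width * height
= 1 * 14
= 14

14


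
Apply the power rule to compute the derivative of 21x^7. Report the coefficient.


We apply the power rule: d/dx [ax^n] = a*n * x^(n-1)
d/dx [21x^7]
= 21 * 7 * x^(7-1)
= 147x^6
The coefficient is 147

147


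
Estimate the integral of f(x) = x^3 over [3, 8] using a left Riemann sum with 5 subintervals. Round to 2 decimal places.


Left Riemann sum uses left endpoints of each subinterval.
Interval: [3, 8], n = 5
dx = (8 - 3) / 5 = 1
Left endpoints: [3, 4, 5, 6, 7]
f values: [27, 64, 125, 216, 343]
Sum = dx * (sum of f values)
= 1 * 775
= 775 = 775.00

775.00


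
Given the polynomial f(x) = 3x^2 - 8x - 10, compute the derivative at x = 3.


Differentiate term by term using power and sum rules:
f(x) = 3x^2 - 8x - 10
f'(x) = 6x - 8
Substitute x = 3:
f'(3) = 6 * 3 - 8
= 18 - 8
= 10

10


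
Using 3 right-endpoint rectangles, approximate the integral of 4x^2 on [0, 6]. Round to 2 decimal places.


Right Riemann sum uses right endpoints of each subinterval.
Interval: [0, 6], n = 3
dx = (6 - 0) / 3 = 2
Right endpoints: [2, 4, 6]
f values: [16, 64, 144]
Sum = dx * (sum of f values)
= 2 * 224
= 448 = 448.00

448.00


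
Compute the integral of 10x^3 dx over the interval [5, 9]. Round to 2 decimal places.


Find the antiderivative of 10x^3:
F(x) = 10/4 * x^4
Apply the Fundamental Theorem of Calculus:
F(9) - F(5)
= 10/4 * 9^4 - 10/4 * 5^4
= 10/4 * (6561 - 625)
= 10/4 * 5936
= 14840 = 14840.00

14840.00


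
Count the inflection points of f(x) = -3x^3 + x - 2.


Inflection points occur where f''(x) = 0 and concavity changes.
f(x) = -3x^3 + x - 2
f'(x) = -9x^2 + 1
f''(x) = -18x
Set f''(x) = 0:
-18x = 0
x = 0 / (-18) = 0
Since f''(x) is linear (degree 1), it changes sign at this point.
Therefore there is exactly 1 inflection point.

1


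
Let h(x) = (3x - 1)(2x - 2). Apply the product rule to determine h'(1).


Let u(x) = 3x - 1 and v(x) = 2x - 2
u'(x) = 3
v'(x) = 2
Product rule: h'(x) = u'(x)*v(x) + u(x)*v'(x)
= 3 * (2x - 2) + (3x - 1) * 2
At x = 1:
u(1) = 3 * 1 - 1 = 2
v(1) = 2 * 1 - 2 = 0
h'(1) = 3 * 0 + 2 * 2
= 0 + 4
= 4

4


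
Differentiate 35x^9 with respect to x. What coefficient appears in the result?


We apply the power rule: d/dx [ax^n] = a*n * x^(n-1)
d/dx [35x^9]
= 35 * 9 * x^(9-1)
= 315x^8
The coefficient is 315

315


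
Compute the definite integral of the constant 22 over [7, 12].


The integral of a constant k over [a, b] equals k * (b - a).
integral from 7 to 12 of 22 dx
= 22 * (12 - 7)
= 22 * 5
= 110

110


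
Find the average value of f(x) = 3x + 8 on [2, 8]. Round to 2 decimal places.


Average value = 1/(b-a) * integral from a to b of f(x) dx
First compute the integral of 3x + 8:
F(x) = (3/2)x^2 + 8x
F(8) = 3/2 * 64 + 8 * 8 = 160
F(2) = 3/2 * 4 + 8 * 2 = 22
Integral = 160 - 22 = 138
Average = 138 / (8 - 2) = 138 / 6
= 23 = 23.00

23.00


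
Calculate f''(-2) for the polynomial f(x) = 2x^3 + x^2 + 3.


First derivative:
f'(x) = 6x^2 + 2x
Second derivative:
f''(x) = 12x + 2
Substitute x = -2:
f''(-2) = 12 * (-2) + 2
= -24 + 2
= -22

-22


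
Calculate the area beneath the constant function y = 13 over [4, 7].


The area under a constant function y = 13 is a rectangle.
Width = 7 - 4 = 3
Height = 13
Area = width * height
= 3 * 13
= 39

39


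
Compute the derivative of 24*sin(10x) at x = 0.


Apply the chain rule to differentiate 24*sin(10x):
d/dx [24*sin(10x)]
= 24 * cos(10x) * d/dx(10x)
= 24 * 10 * cos(10x)
= 240 * cos(10x)
Evaluate at x = 0:
= 240 * cos(0)
= 240 * 1
= 240

240


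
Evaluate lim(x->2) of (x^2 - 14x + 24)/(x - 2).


Direct substitution gives 0/0, so we factor the numerator.
Factor: (x^2 - 14x + 24) = (x - 2)(x - 12)
Cancel the common factor (x - 2):
(x^2 - 14x + 24)/(x - 2) = (x - 12)
Now substitute x = 2:
= (2) - (12) = -10

-10


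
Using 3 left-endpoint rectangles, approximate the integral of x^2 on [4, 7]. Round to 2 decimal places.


Left Riemann sum uses left endpoints of each subinterval.
Interval: [4, 7], n = 3
dx = (7 - 4) / 3 = 1
Left endpoints: [4, 5, 6]
f values: [16, 25, 36]
Sum = dx * (sum of f values)
= 1 * 77
= 77 = 77.00

77.00


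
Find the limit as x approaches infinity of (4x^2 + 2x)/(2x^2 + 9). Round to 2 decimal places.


For limits at infinity with equal-degree polynomials,
we compare leading coefficients.
Numerator leading term: 4x^2
Denominator leading term: 2x^2
Divide both by x^2:
lim = (4 + 2/x) / (2 + 9/x^2)
As x -> infinity, the 1/x and 1/x^2 terms vanish:
= 4/2 = 2 = 2.00

2.00


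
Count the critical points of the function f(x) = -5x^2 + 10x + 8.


Find where f'(x) = 0:
f'(x) = -10x + 10
Set f'(x) = 0:
-10x + 10 = 0
x = -10 / (-10) = 1
This is a linear equation in x, so there is exactly one solution.
Number of critical points: 1

1


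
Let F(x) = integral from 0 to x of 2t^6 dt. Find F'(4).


By the Fundamental Theorem of Calculus (Part 1):
If F(x) = integral from 0 to x of f(t) dt, then F'(x) = f(x)
Here f(t) = 2t^6
So F'(x) = 2x^6
Evaluate at x = 4:
F'(4) = 2 * 4^6
= 2 * 4096
= 8192

8192


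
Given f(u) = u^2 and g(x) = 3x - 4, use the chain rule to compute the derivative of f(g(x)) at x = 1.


Using the chain rule: (f(g(x)))' = f'(g(x)) * g'(x)
First, find g(1):
g(1) = 3 * 1 - 4 = -1
Next, f'(u) = 2u
And g'(x) = 3
So f'(g(1)) * g'(1)
= 2 * (-1) * 3
= -6

-6


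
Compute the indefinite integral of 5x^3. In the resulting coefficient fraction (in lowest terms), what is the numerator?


Apply the power rule for integration:
integral of ax^n dx = a/(n+1) * x^(n+1) + C
integral of 5x^3 dx
= 5/4 * x^4 + C
The coefficient in lowest terms is 5/4, and its numerator is 5

5


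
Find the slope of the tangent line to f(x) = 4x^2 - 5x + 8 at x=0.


The slope of the tangent line equals f'(x) at the point.
f(x) = 4x^2 - 5x + 8
f'(x) = 8x - 5
At x = 0:
f'(0) = 8 * 0 - 5
= 0 - 5
= -5

-5


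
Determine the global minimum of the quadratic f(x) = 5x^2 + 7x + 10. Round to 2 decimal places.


For a quadratic f(x) = ax^2 + bx + c with a > 0, the minimum is at the vertex.
Vertex x-coordinate: x = -b/(2a)
x = -(7) / (2 * 5)
x = -7/10
Substitute back to find the minimum value:
f(-7/10) = 5 * (-7/10)^2 + 7 * (-7/10) + 10
= 49/20 - 49/10 + 10
= 151/20 = 7.55

7.55


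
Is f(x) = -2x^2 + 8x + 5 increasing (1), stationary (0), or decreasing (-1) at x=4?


Compute f'(x) to determine behavior:
f'(x) = -4x + 8
f'(4) = -4 * 4 + 8
= -16 + 8
= -8
Since f'(4) < 0, the function is decreasing (-1)

-1


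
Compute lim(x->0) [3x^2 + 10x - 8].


Since polynomials are continuous, we use direct substitution.
lim(x->0) of 3x^2 + 10x - 8
= 3 * 0^2 + 10 * 0 - 8
= 0 + 0 - 8
= -8

-8


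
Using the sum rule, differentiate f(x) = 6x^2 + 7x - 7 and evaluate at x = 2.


Differentiate term by term using power and sum rules:
f(x) = 6x^2 + 7x - 7
f'(x) = 12x + 7
Substitute x = 2:
f'(2) = 12 * 2 + 7
= 24 + 7
= 31

31


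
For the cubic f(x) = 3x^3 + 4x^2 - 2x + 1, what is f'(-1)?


Differentiate f(x) = 3x^3 + 4x^2 - 2x + 1 term by term:
f'(x) = 9x^2 + 8x - 2
Substitute x = -1:
f'(-1) = 9 * (-1)^2 + 8 * (-1) - 2
= 9 - 8 - 2
= -1

-1


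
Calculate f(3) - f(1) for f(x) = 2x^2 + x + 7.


Net change = f(b) - f(a)
f(x) = 2x^2 + x + 7
Compute f(3):
f(3) = 2 * 3^2 + 1 * 3 + 7
= 18 + 3 + 7
= 28
Compute f(1):
f(1) = 2 * 1^2 + 1 * 1 + 7
= 2 + 1 + 7
= 10
Net change = 28 - 10 = 18

18


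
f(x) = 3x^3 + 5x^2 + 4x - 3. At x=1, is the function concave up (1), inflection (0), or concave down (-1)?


Concavity is determined by the sign of f''(x).
f(x) = 3x^3 + 5x^2 + 4x - 3
f'(x) = 9x^2 + 10x + 4
f''(x) = 18x + 10
f''(1) = 18 * 1 + 10
= 18 + 10
= 28
Since f''(1) > 0, the function is concave up (1)

1


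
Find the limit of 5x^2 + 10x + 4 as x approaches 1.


Since polynomials are continuous, we use direct substitution.
lim(x->1) of 5x^2 + 10x + 4
= 5 * 1^2 + 10 * 1 + 4
= 5 + 10 + 4
= 19

19


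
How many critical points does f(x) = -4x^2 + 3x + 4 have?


Find where f'(x) = 0:
f'(x) = -8x + 3
Set f'(x) = 0:
-8x + 3 = 0
x = -3 / (-8) = 3/8
This is a linear equation in x, so there is exactly one solution.
Number of critical points: 1

1


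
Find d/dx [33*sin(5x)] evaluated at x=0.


Apply the chain rule to differentiate 33*sin(5x):
d/dx [33*sin(5x)]
= 33 * cos(5x) * d/dx(5x)
= 33 * 5 * cos(5x)
= 165 * cos(5x)
Evaluate at x = 0:
= 165 * cos(0)
= 165 * 1
= 165

165


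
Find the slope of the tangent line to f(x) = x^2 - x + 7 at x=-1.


The slope of the tangent line equals f'(x) at the point.
f(x) = x^2 - x + 7
f'(x) = 2x - 1
At x = -1:
f'(-1) = 2 * (-1) - 1
= -2 - 1
= -3

-3


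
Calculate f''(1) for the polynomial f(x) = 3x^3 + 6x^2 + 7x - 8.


First derivative:
f'(x) = 9x^2 + 12x + 7
Second derivative:
f''(x) = 18x + 12
Substitute x = 1:
f''(1) = 18 * 1 + 12
= 18 + 12
= 30

30


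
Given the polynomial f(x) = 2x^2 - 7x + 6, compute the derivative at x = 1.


Differentiate term by term using power and sum rules:
f(x) = 2x^2 - 7x + 6
f'(x) = 4x - 7
Substitute x = 1:
f'(1) = 4 * 1 - 7
= 4 - 7
= -3

-3


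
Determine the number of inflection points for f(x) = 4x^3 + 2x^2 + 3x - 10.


Inflection points occur where f''(x) = 0 and concavity changes.
f(x) = 4x^3 + 2x^2 + 3x - 10
f'(x) = 12x^2 + 4x + 3
f''(x) = 24x + 4
Set f''(x) = 0:
24x + 4 = 0
x = -4 / 24 = -1/6
Since f''(x) is linear (degree 1), it changes sign at this point.
Therefore there is exactly 1 inflection point.

1


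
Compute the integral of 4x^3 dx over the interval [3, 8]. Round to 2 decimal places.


Find the antiderivative of 4x^3:
F(x) = 4/4 * x^4
Apply the Fundamental Theorem of Calculus:
F(8) - F(3)
= 4/4 * 8^4 - 4/4 * 3^4
= 4/4 * (4096 - 81)
= 4/4 * 4015
= 4015 = 4015.00

4015.00


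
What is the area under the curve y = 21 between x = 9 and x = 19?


The area under a constant function y = 21 is a rectangle.
Width = 19 - 9 = 10
Height = 21
Area = width * height
= 10 * 21
= 210

210


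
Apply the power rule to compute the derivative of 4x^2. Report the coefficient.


We apply the power rule: d/dx [ax^n] = a*n * x^(n-1)
d/dx [4x^2]
= 4 * 2 * x^(2-1)
= 8x
The coefficient is 8

8


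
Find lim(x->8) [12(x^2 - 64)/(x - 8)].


Direct substitution gives 0/0, so we factor the numerator.
Factor: 12(x^2 - 64) = 12 * (x - 8)(x + 8)
Cancel the common factor (x - 8):
12(x^2 - 64)/(x - 8) = 12 * (x + 8)
Now substitute x = 8:
= 12 * (8 + 8) = 192

192


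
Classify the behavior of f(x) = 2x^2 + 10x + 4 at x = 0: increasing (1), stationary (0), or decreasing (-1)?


Compute f'(x) to determine behavior:
f'(x) = 4x + 10
f'(0) = 4 * 0 + 10
= 0 + 10
= 10
Since f'(0) > 0, the function is increasing (1)

1


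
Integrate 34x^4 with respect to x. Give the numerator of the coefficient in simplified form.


Apply the power rule for integration:
integral of ax^n dx = a/(n+1) * x^(n+1) + C
integral of 34x^4 dx
= 34/5 * x^5 + C
The coefficient in lowest terms is 34/5, and its numerator is 34

34


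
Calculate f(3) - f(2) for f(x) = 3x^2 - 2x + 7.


Net change = f(b) - f(a)
f(x) = 3x^2 - 2x + 7
Compute f(3):
f(3) = 3 * 3^2 - 2 * 3 + 7
= 27 - 6 + 7
= 28
Compute f(2):
f(2) = 3 * 2^2 - 2 * 2 + 7
= 12 - 4 + 7
= 15
Net change = 28 - 15 = 13

13


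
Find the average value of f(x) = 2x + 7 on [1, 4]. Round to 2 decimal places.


Average value = 1/(b-a) * integral from a to b of f(x) dx
First compute the integral of 2x + 7:
F(x) = x^2 + 7x
F(4) = 1 * 16 + 7 * 4 = 44
F(1) = 1 * 1 + 7 * 1 = 8
Integral = 44 - 8 = 36
Average = 36 / (4 - 1) = 36 / 3
= 12 = 12.00

12.00


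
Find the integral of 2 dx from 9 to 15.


The integral of a constant k over [a, b] equals k * (b - a).
integral from 9 to 15 of 2 dx
= 2 * (15 - 9)
= 2 * 6
= 12

12


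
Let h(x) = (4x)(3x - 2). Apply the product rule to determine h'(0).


Let u(x) = 4x and v(x) = 3x - 2
u'(x) = 4
v'(x) = 3
Product rule: h'(x) = u'(x)*v(x) + u(x)*v'(x)
= 4 * (3x - 2) + (4x) * 3
At x = 0:
u(0) = 4 * 0 + 0 = 0
v(0) = 3 * 0 - 2 = -2
h'(0) = 4 * (-2) + 0 * 3
= -8 + 0
= -8

-8


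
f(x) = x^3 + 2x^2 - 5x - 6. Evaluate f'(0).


Differentiate f(x) = x^3 + 2x^2 - 5x - 6 term by term:
f'(x) = 3x^2 + 4x - 5
Substitute x = 0:
f'(0) = 3 * 0^2 + 4 * 0 - 5
= 0 + 0 - 5
= -5

-5


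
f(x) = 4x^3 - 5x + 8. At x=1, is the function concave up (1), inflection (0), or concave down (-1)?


Concavity is determined by the sign of f''(x).
f(x) = 4x^3 - 5x + 8
f'(x) = 12x^2 - 5
f''(x) = 24x
f''(1) = 24 * 1 + 0
= 24 + 0
= 24
Since f''(1) > 0, the function is concave up (1)

1


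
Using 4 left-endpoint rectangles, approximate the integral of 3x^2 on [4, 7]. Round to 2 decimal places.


Left Riemann sum uses left endpoints of each subinterval.
Interval: [4, 7], n = 4
dx = (7 - 4) / 4 = 3/4
Left endpoints: [4, 19/4, 11/2, 25/4]
f values: [48, 1083/16, 363/4, 1875/16]
Sum = dx * (sum of f values)
= 3/4 * 2589/8
= 7767/32 ≈ 242.72

242.72


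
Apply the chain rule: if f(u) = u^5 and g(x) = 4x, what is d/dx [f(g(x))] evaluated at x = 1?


Using the chain rule: (f(g(x)))' = f'(g(x)) * g'(x)
First, find g(1):
g(1) = 4 * 1 + 0 = 4
Next, f'(u) = 5u^4
And g'(x) = 4
So f'(g(1)) * g'(1)
= 5 * 4^4 * 4
= 5 * 256 * 4
= 5120

5120


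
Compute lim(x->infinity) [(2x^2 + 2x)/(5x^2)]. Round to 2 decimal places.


For limits at infinity with equal-degree polynomials,
we compare leading coefficients.
Numerator leading term: 2x^2
Denominator leading term: 5x^2
Divide both by x^2:
lim = (2 + 2/x) / (5)
As x -> infinity, the 1/x and 1/x^2 terms vanish:
= 2/5 = 0.40

0.40


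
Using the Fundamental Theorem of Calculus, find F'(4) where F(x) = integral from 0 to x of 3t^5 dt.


By the Fundamental Theorem of Calculus (Part 1):
If F(x) = integral from 0 to x of f(t) dt, then F'(x) = f(x)
Here f(t) = 3t^5
So F'(x) = 3x^5
Evaluate at x = 4:
F'(4) = 3 * 4^5
= 3 * 1024
= 3072

3072


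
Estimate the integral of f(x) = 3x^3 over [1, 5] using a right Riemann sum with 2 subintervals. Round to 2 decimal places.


Right Riemann sum uses right endpoints of each subinterval.
Interval: [1, 5], n = 2
dx = (5 - 1) / 2 = 2
Right endpoints: [3, 5]
f values: [81, 375]
Sum = dx * (sum of f values)
= 2 * 456
= 912 = 912.00

912.00


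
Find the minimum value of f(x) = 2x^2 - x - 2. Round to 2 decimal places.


For a quadratic f(x) = ax^2 + bx + c with a > 0, the minimum is at the vertex.
Vertex x-coordinate: x = -b/(2a)
x = -(-1) / (2 * 2)
x = 1/4
Substitute back to find the minimum value:
f(1/4) = 2 * (1/4)^2 - 1 * (1/4) - 2
= 1/8 - 1/4 - 2
= -17/8 ≈ -2.13

-2.13


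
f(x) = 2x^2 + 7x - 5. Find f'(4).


Differentiate term by term using power and sum rules:
f(x) = 2x^2 + 7x - 5
f'(x) = 4x + 7
Substitute x = 4:
f'(4) = 4 * 4 + 7
= 16 + 7
= 23

23


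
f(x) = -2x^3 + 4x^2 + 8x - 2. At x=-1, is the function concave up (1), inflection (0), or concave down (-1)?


Concavity is determined by the sign of f''(x).
f(x) = -2x^3 + 4x^2 + 8x - 2
f'(x) = -6x^2 + 8x + 8
f''(x) = -12x + 8
f''(-1) = -12 * (-1) + 8
= 12 + 8
= 20
Since f''(-1) > 0, the function is concave up (1)

1


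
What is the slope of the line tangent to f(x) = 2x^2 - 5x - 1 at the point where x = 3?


The slope of the tangent line equals f'(x) at the point.
f(x) = 2x^2 - 5x - 1
f'(x) = 4x - 5
At x = 3:
f'(3) = 4 * 3 - 5
= 12 - 5
= 7

7


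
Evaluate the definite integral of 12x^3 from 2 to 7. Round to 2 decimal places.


Find the antiderivative of 12x^3:
F(x) = 12/4 * x^4
Apply the Fundamental Theorem of Calculus:
F(7) - F(2)
= 12/4 * 7^4 - 12/4 * 2^4
= 12/4 * (2401 - 16)
= 12/4 * 2385
= 7155 = 7155.00

7155.00


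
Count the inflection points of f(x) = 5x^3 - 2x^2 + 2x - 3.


Inflection points occur where f''(x) = 0 and concavity changes.
f(x) = 5x^3 - 2x^2 + 2x - 3
f'(x) = 15x^2 - 4x + 2
f''(x) = 30x - 4
Set f''(x) = 0:
30x - 4 = 0
x = 4 / 30 = 2/15
Since f''(x) is linear (degree 1), it changes sign at this point.
Therefore there is exactly 1 inflection point.

1


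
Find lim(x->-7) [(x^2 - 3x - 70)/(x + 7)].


Direct substitution gives 0/0, so we factor the numerator.
Factor: (x^2 - 3x - 70) = (x + 7)(x - 10)
Cancel the common factor (x + 7):
(x^2 - 3x - 70)/(x + 7) = (x - 10)
Now substitute x = -7:
= (-7) - (10) = -17

-17


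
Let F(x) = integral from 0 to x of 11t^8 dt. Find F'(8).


By the Fundamental Theorem of Calculus (Part 1):
If F(x) = integral from 0 to x of f(t) dt, then F'(x) = f(x)
Here f(t) = 11t^8
So F'(x) = 11x^8
Evaluate at x = 8:
F'(8) = 11 * 8^8
= 11 * 16777216
= 184549376

184549376


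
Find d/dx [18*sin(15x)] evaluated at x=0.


Apply the chain rule to differentiate 18*sin(15x):
d/dx [18*sin(15x)]
= 18 * cos(15x) * d/dx(15x)
= 18 * 15 * cos(15x)
= 270 * cos(15x)
Evaluate at x = 0:
= 270 * cos(0)
= 270 * 1
= 270

270


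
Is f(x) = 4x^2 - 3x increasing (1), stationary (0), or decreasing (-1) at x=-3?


Compute f'(x) to determine behavior:
f'(x) = 8x - 3
f'(-3) = 8 * (-3) - 3
= -24 - 3
= -27
Since f'(-3) < 0, the function is decreasing (-1)

-1


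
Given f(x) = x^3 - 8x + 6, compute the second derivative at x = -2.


First derivative:
f'(x) = 3x^2 - 8
Second derivative:
f''(x) = 6x
Substitute x = -2:
f''(-2) = 6 * (-2) + 0
= -12 + 0
= -12

-12


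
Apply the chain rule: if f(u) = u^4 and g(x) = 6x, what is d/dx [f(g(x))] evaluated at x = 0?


Using the chain rule: (f(g(x)))' = f'(g(x)) * g'(x)
First, find g(0):
g(0) = 6 * 0 + 0 = 0
Next, f'(u) = 4u^3
And g'(x) = 6
So f'(g(0)) * g'(0)
= 4 * 0^3 * 6
= 4 * 0 * 6
= 0

0


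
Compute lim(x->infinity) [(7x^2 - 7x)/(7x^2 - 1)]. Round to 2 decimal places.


For limits at infinity with equal-degree polynomials,
we compare leading coefficients.
Numerator leading term: 7x^2
Denominator leading term: 7x^2
Divide both by x^2:
lim = (7 - 7/x) / (7 - 1/x^2)
As x -> infinity, the 1/x and 1/x^2 terms vanish:
= 7/7 = 1 = 1.00

1.00


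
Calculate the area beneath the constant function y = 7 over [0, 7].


The area under a constant function y = 7 is a rectangle.
Width = 7 - 0 = 7
Height = 7
Area = width * height
= 7 * 7
= 49

49


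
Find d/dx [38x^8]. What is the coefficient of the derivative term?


We apply the power rule: d/dx [ax^n] = a*n * x^(n-1)
d/dx [38x^8]
= 38 * 8 * x^(8-1)
= 304x^7
The coefficient is 304

304


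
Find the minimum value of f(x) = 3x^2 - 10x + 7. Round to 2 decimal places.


For a quadratic f(x) = ax^2 + bx + c with a > 0, the minimum is at the vertex.
Vertex x-coordinate: x = -b/(2a)
x = -(-10) / (2 * 3)
x = 10/6 = 5/3
Substitute back to find the minimum value:
f(5/3) = 3 * (5/3)^2 - 10 * (5/3) + 7
= 25/3 - 50/3 + 7
= -4/3 ≈ -1.33

-1.33


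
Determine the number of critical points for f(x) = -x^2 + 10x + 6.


Find where f'(x) = 0:
f'(x) = -2x + 10
Set f'(x) = 0:
-2x + 10 = 0
x = -10 / (-2) = 5
This is a linear equation in x, so there is exactly one solution.
Number of critical points: 1

1


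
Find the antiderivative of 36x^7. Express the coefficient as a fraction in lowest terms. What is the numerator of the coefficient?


Apply the power rule for integration:
integral of ax^n dx = a/(n+1) * x^(n+1) + C
integral of 36x^7 dx
= 36/8 * x^8 + C
= 9/2 * x^8 + C
The coefficient in lowest terms is 9/2, and its numerator is 9

9


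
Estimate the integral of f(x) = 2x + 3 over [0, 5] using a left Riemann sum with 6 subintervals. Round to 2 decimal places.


Left Riemann sum uses left endpoints of each subinterval.
Interval: [0, 5], n = 6
dx = (5 - 0) / 6 = 5/6
Left endpoints: [0, 5/6, 5/3, 5/2, 10/3, 25/6]
f values: [3, 14/3, 19/3, 8, 29/3, 34/3]
Sum = dx * (sum of f values)
= 5/6 * 43
= 215/6 ≈ 35.83

35.83


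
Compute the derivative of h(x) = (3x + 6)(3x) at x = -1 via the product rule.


Let u(x) = 3x + 6 and v(x) = 3x
u'(x) = 3
v'(x) = 3
Product rule: h'(x) = u'(x)*v(x) + u(x)*v'(x)
= 3 * (3x) + (3x + 6) * 3
At x = -1:
u(-1) = 3 * (-1) + 6 = 3
v(-1) = 3 * (-1) + 0 = -3
h'(-1) = 3 * (-3) + 3 * 3
= -9 + 9
= 0

0


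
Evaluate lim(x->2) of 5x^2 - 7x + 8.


Since polynomials are continuous, we use direct substitution.
lim(x->2) of 5x^2 - 7x + 8
= 5 * 2^2 - 7 * 2 + 8
= 20 - 14 + 8
= 14

14


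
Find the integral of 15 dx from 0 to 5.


The integral of a constant k over [a, b] equals k * (b - a).
integral from 0 to 5 of 15 dx
= 15 * (5 - 0)
= 15 * 5
= 75

75


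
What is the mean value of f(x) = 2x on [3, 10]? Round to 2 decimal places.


Average value = 1/(b-a) * integral from a to b of f(x) dx
First compute the integral of 2x:
F(x) = x^2
F(10) = 1 * 100 + 0 * 10 = 100
F(3) = 1 * 9 + 0 * 3 = 9
Integral = 100 - 9 = 91
Average = 91 / (10 - 3) = 91 / 7
= 13 = 13.00

13.00


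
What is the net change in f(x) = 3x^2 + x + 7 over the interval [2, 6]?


Net change = f(b) - f(a)
f(x) = 3x^2 + x + 7
Compute f(6):
f(6) = 3 * 6^2 + 1 * 6 + 7
= 108 + 6 + 7
= 121
Compute f(2):
f(2) = 3 * 2^2 + 1 * 2 + 7
= 12 + 2 + 7
= 21
Net change = 121 - 21 = 100

100


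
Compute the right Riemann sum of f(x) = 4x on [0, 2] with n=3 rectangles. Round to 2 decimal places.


Right Riemann sum uses right endpoints of each subinterval.
Interval: [0, 2], n = 3
dx = (2 - 0) / 3 = 2/3
Right endpoints: [2/3, 4/3, 2]
f values: [8/3, 16/3, 8]
Sum = dx * (sum of f values)
= 2/3 * 16
= 32/3 ≈ 10.67

10.67


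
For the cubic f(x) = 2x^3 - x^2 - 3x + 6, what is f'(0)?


Differentiate f(x) = 2x^3 - x^2 - 3x + 6 term by term:
f'(x) = 6x^2 - 2x - 3
Substitute x = 0:
f'(0) = 6 * 0^2 - 2 * 0 - 3
= 0 + 0 - 3
= -3

-3


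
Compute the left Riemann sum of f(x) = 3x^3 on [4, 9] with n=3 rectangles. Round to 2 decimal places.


Left Riemann sum uses left endpoints of each subinterval.
Interval: [4, 9], n = 3
dx = (9 - 4) / 3 = 5/3
Left endpoints: [4, 17/3, 22/3]
f values: [192, 4913/9, 10648/9]
Sum = dx * (sum of f values)
= 5/3 * 1921
= 9605/3 ≈ 3201.67

3201.67


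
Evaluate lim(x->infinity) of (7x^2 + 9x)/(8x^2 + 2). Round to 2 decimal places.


For limits at infinity with equal-degree polynomials,
we compare leading coefficients.
Numerator leading term: 7x^2
Denominator leading term: 8x^2
Divide both by x^2:
lim = (7 + 9/x) / (8 + 2/x^2)
As x -> infinity, the 1/x and 1/x^2 terms vanish:
= 7/8 ≈ 0.88

0.88


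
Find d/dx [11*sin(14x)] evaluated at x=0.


Apply the chain rule to differentiate 11*sin(14x):
d/dx [11*sin(14x)]
= 11 * cos(14x) * d/dx(14x)
= 11 * 14 * cos(14x)
= 154 * cos(14x)
Evaluate at x = 0:
= 154 * cos(0)
= 154 * 1
= 154

154


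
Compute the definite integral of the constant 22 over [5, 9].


The integral of a constant k over [a, b] equals k * (b - a).
integral from 5 to 9 of 22 dx
= 22 * (9 - 5)
= 22 * 4
= 88

88


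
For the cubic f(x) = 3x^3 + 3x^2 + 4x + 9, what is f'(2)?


Differentiate f(x) = 3x^3 + 3x^2 + 4x + 9 term by term:
f'(x) = 9x^2 + 6x + 4
Substitute x = 2:
f'(2) = 9 * 2^2 + 6 * 2 + 4
= 36 + 12 + 4
= 52

52


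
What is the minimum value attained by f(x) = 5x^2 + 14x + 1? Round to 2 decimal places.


For a quadratic f(x) = ax^2 + bx + c with a > 0, the minimum is at the vertex.
Vertex x-coordinate: x = -b/(2a)
x = -(14) / (2 * 5)
x = -14/10 = -7/5
Substitute back to find the minimum value:
f(-7/5) = 5 * (-7/5)^2 + 14 * (-7/5) + 1
= 49/5 - 98/5 + 1
= -44/5 = -8.80

-8.80


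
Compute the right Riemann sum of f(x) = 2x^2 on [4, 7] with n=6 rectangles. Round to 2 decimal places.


Right Riemann sum uses right endpoints of each subinterval.
Interval: [4, 7], n = 6
dx = (7 - 4) / 6 = 1/2
Right endpoints: [9/2, 5, 11/2, 6, 13/2, 7]
f values: [81/2, 50, 121/2, 72, 169/2, 98]
Sum = dx * (sum of f values)
= 1/2 * 811/2
= 811/4 = 202.75

202.75


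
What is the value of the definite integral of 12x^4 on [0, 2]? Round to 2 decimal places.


Find the antiderivative of 12x^4:
F(x) = 12/5 * x^5
Apply the Fundamental Theorem of Calculus:
F(2) - F(0)
= 12/5 * 2^5 - 12/5 * 0^5
= 12/5 * (32 - 0)
= 12/5 * 32
= 384/5 = 76.80

76.80


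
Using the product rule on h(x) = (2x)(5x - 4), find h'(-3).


Let u(x) = 2x and v(x) = 5x - 4
u'(x) = 2
v'(x) = 5
Product rule: h'(x) = u'(x)*v(x) + u(x)*v'(x)
= 2 * (5x - 4) + (2x) * 5
At x = -3:
u(-3) = 2 * (-3) + 0 = -6
v(-3) = 5 * (-3) - 4 = -19
h'(-3) = 2 * (-19) + (-6) * 5
= -38 - 30
= -68

-68


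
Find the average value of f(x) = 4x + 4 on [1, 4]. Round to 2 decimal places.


Average value = 1/(b-a) * integral from a to b of f(x) dx
First compute the integral of 4x + 4:
F(x) = 2x^2 + 4x
F(4) = 2 * 16 + 4 * 4 = 48
F(1) = 2 * 1 + 4 * 1 = 6
Integral = 48 - 6 = 42
Average = 42 / (4 - 1) = 42 / 3
= 14 = 14.00

14.00


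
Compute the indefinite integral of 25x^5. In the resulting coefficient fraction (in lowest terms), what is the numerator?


Apply the power rule for integration:
integral of ax^n dx = a/(n+1) * x^(n+1) + C
integral of 25x^5 dx
= 25/6 * x^6 + C
The coefficient in lowest terms is 25/6, and its numerator is 25

25


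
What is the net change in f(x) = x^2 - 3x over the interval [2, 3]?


Net change = f(b) - f(a)
f(x) = x^2 - 3x
Compute f(3):
f(3) = 1 * 3^2 - 3 * 3 + 0
= 9 - 9 + 0
= 0
Compute f(2):
f(2) = 1 * 2^2 - 3 * 2 + 0
= 4 - 6 + 0
= -2
Net change = 0 - (-2) = 2

2


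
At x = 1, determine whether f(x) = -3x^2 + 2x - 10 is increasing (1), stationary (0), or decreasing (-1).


Compute f'(x) to determine behavior:
f'(x) = -6x + 2
f'(1) = -6 * 1 + 2
= -6 + 2
= -4
Since f'(1) < 0, the function is decreasing (-1)

-1


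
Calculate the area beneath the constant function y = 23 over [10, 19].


The area under a constant function y = 23 is a rectangle.
Width = 19 - 10 = 9
Height = 23
Area = width * height
= 9 * 23
= 207

207


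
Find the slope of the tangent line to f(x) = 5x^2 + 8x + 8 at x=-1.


The slope of the tangent line equals f'(x) at the point.
f(x) = 5x^2 + 8x + 8
f'(x) = 10x + 8
At x = -1:
f'(-1) = 10 * (-1) + 8
= -10 + 8
= -2

-2


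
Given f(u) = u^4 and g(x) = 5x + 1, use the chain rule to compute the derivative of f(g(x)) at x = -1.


Using the chain rule: (f(g(x)))' = f'(g(x)) * g'(x)
First, find g(-1):
g(-1) = 5 * (-1) + 1 = -4
Next, f'(u) = 4u^3
And g'(x) = 5
So f'(g(-1)) * g'(-1)
= 4 * (-4)^3 * 5
= 4 * (-64) * 5
= -1280

-1280


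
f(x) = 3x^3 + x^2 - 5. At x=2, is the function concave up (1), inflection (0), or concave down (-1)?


Concavity is determined by the sign of f''(x).
f(x) = 3x^3 + x^2 - 5
f'(x) = 9x^2 + 2x
f''(x) = 18x + 2
f''(2) = 18 * 2 + 2
= 36 + 2
= 38
Since f''(2) > 0, the function is concave up (1)

1


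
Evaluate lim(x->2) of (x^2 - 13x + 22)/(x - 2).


Direct substitution gives 0/0, so we factor the numerator.
Factor: (x^2 - 13x + 22) = (x - 2)(x - 11)
Cancel the common factor (x - 2):
(x^2 - 13x + 22)/(x - 2) = (x - 11)
Now substitute x = 2:
= (2) - (11) = -9

-9


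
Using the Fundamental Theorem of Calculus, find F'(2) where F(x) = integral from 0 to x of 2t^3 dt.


By the Fundamental Theorem of Calculus (Part 1):
If F(x) = integral from 0 to x of f(t) dt, then F'(x) = f(x)
Here f(t) = 2t^3
So F'(x) = 2x^3
Evaluate at x = 2:
F'(2) = 2 * 2^3
= 2 * 8
= 16

16


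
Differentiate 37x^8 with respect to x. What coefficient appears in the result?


We apply the power rule: d/dx [ax^n] = a*n * x^(n-1)
d/dx [37x^8]
= 37 * 8 * x^(8-1)
= 296x^7
The coefficient is 296

296


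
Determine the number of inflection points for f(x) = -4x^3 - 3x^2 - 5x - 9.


Inflection points occur where f''(x) = 0 and concavity changes.
f(x) = -4x^3 - 3x^2 - 5x - 9
f'(x) = -12x^2 - 6x - 5
f''(x) = -24x - 6
Set f''(x) = 0:
-24x - 6 = 0
x = 6 / (-24) = -1/4
Since f''(x) is linear (degree 1), it changes sign at this point.
Therefore there is exactly 1 inflection point.

1


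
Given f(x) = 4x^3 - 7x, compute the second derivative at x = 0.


First derivative:
f'(x) = 12x^2 - 7
Second derivative:
f''(x) = 24x
Substitute x = 0:
f''(0) = 24 * 0 + 0
= 0 + 0
= 0

0


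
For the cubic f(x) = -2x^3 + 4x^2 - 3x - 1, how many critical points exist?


Find where f'(x) = 0:
f(x) = -2x^3 + 4x^2 - 3x - 1
f'(x) = -6x^2 + 8x - 3
This is a quadratic in x. Use the discriminant to count real roots.
Discriminant = (8)^2 - 4 * (-6) * (-3)
= 64 - 72
= -8
Since discriminant < 0, f'(x) = 0 has no real solutions.
Number of critical points: 0

0


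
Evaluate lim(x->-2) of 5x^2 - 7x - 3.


Since polynomials are continuous, we use direct substitution.
lim(x->-2) of 5x^2 - 7x - 3
= 5 * (-2)^2 - 7 * (-2) - 3
= 20 + 14 - 3
= 31

31


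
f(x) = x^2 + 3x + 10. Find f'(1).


Differentiate term by term using power and sum rules:
f(x) = x^2 + 3x + 10
f'(x) = 2x + 3
Substitute x = 1:
f'(1) = 2 * 1 + 3
= 2 + 3
= 5

5


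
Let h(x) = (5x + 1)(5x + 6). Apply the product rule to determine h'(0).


Let u(x) = 5x + 1 and v(x) = 5x + 6
u'(x) = 5
v'(x) = 5
Product rule: h'(x) = u'(x)*v(x) + u(x)*v'(x)
= 5 * (5x + 6) + (5x + 1) * 5
At x = 0:
u(0) = 5 * 0 + 1 = 1
v(0) = 5 * 0 + 6 = 6
h'(0) = 5 * 6 + 1 * 5
= 30 + 5
= 35

35


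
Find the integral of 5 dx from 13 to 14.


The integral of a constant k over [a, b] equals k * (b - a).
integral from 13 to 14 of 5 dx
= 5 * (14 - 13)
= 5 * 1
= 5

5


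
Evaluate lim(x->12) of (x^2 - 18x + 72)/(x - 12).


Direct substitution gives 0/0, so we factor the numerator.
Factor: (x^2 - 18x + 72) = (x - 12)(x - 6)
Cancel the common factor (x - 12):
(x^2 - 18x + 72)/(x - 12) = (x - 6)
Now substitute x = 12:
= (12) - (6) = 6

6


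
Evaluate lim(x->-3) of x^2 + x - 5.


Since polynomials are continuous, we use direct substitution.
lim(x->-3) of x^2 + x - 5
= 1 * (-3)^2 + 1 * (-3) - 5
= 9 - 3 - 5
= 1

1


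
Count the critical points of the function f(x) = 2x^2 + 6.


Find where f'(x) = 0:
f'(x) = 4x
Set f'(x) = 0:
4x = 0
x = 0 / 4 = 0
This is a linear equation in x, so there is exactly one solution.
Number of critical points: 1

1


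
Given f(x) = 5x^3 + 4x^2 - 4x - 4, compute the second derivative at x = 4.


First derivative:
f'(x) = 15x^2 + 8x - 4
Second derivative:
f''(x) = 30x + 8
Substitute x = 4:
f''(4) = 30 * 4 + 8
= 120 + 8
= 128

128


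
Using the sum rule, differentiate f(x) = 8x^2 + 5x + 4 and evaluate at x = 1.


Differentiate term by term using power and sum rules:
f(x) = 8x^2 + 5x + 4
f'(x) = 16x + 5
Substitute x = 1:
f'(1) = 16 * 1 + 5
= 16 + 5
= 21

21


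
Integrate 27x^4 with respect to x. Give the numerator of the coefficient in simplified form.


Apply the power rule for integration:
integral of ax^n dx = a/(n+1) * x^(n+1) + C
integral of 27x^4 dx
= 27/5 * x^5 + C
The coefficient in lowest terms is 27/5, and its numerator is 27

27


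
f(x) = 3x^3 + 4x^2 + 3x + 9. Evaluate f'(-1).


Differentiate f(x) = 3x^3 + 4x^2 + 3x + 9 term by term:
f'(x) = 9x^2 + 8x + 3
Substitute x = -1:
f'(-1) = 9 * (-1)^2 + 8 * (-1) + 3
= 9 - 8 + 3
= 4

4


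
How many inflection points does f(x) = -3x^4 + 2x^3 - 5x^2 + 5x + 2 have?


Inflection points occur where f''(x) = 0 and concavity changes.
f(x) = -3x^4 + 2x^3 - 5x^2 + 5x + 2
f'(x) = -12x^3 + 6x^2 - 10x + 5
f''(x) = -36x^2 + 12x - 10
This is a quadratic in x. Use the discriminant to count real roots.
Discriminant = (12)^2 - 4 * (-36) * (-10)
= 144 - 1440
= -1296
Since discriminant < 0, f''(x) = 0 has no real solutions.
Number of inflection points: 0

0


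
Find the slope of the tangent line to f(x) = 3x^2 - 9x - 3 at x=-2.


The slope of the tangent line equals f'(x) at the point.
f(x) = 3x^2 - 9x - 3
f'(x) = 6x - 9
At x = -2:
f'(-2) = 6 * (-2) - 9
= -12 - 9
= -21

-21


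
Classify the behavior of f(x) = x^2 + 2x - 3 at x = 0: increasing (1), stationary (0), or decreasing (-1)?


Compute f'(x) to determine behavior:
f'(x) = 2x + 2
f'(0) = 2 * 0 + 2
= 0 + 2
= 2
Since f'(0) > 0, the function is increasing (1)

1


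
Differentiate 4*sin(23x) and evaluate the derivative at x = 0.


Apply the chain rule to differentiate 4*sin(23x):
d/dx [4*sin(23x)]
= 4 * cos(23x) * d/dx(23x)
= 4 * 23 * cos(23x)
= 92 * cos(23x)
Evaluate at x = 0:
= 92 * cos(0)
= 92 * 1
= 92

92


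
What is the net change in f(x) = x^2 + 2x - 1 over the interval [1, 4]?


Net change = f(b) - f(a)
f(x) = x^2 + 2x - 1
Compute f(4):
f(4) = 1 * 4^2 + 2 * 4 - 1
= 16 + 8 - 1
= 23
Compute f(1):
f(1) = 1 * 1^2 + 2 * 1 - 1
= 1 + 2 - 1
= 2
Net change = 23 - 2 = 21

21


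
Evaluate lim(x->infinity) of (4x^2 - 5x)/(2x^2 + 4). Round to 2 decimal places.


For limits at infinity with equal-degree polynomials,
we compare leading coefficients.
Numerator leading term: 4x^2
Denominator leading term: 2x^2
Divide both by x^2:
lim = (4 - 5/x) / (2 + 4/x^2)
As x -> infinity, the 1/x and 1/x^2 terms vanish:
= 4/2 = 2 = 2.00

2.00
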